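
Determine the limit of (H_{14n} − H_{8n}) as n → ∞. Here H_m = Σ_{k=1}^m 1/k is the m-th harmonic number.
lim = ln(14/8) = ln(7/4)

Euler-Maclaurin gives H_m = ln m + γ + 1/(2m) + O(1/m^2). The γ and O(1/m) terms cancel in the difference:
  H_{14n} − H_{8n} = ln(14n) − ln(8n) + O(1/n) = ln(14/8) + O(1/n).
Hence the limit is ln(14/8) = ln(7/4).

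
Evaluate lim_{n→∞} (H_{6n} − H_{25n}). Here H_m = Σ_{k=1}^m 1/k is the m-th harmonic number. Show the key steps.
lim = ln(6/25)

Euler-Maclaurin gives H_m = ln m + γ + 1/(2m) + O(1/m^2). The γ and O(1/m) terms cancel in the difference:
  H_{6n} − H_{25n} = ln(6n) − ln(25n) + O(1/n) = ln(6/25) + O(1/n).
Hence the limit is ln(6/25).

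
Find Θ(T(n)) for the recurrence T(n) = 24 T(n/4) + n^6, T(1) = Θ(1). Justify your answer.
T(n) = Θ(n^6)

log_4 24 ≈ 2.292. f(n) = n^6 dominates n^(log_4 24) since 6 > 2.292, and the regularity condition a·f(n/b) = 24·(n/4)^6 = (24/4096)·n^6 ≤ c·f(n) holds with c = 24/4096 ≈ 0.00586 < 1. So this is Case 3: T(n) = Θ(f(n)) = Θ(n^6).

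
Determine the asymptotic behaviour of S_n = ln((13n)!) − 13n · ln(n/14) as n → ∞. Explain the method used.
S_n ~ 13n · (ln 182 − 1) + O(ln n)

Stirling: ln((13n)!) = 13n ln(13n) − 13n + O(ln n).
  S_n = 13n ln(13n) − 13n − 13n ln(n/14) + O(ln n)
      = 13n ln(13n) − 13n ln n + 13n ln 14 − 13n + O(ln n)
      = 13n ln 13 + 13n ln 14 − 13n + O(ln n)
      = 13n (ln 182 − 1) + O(ln n).
Numerically ln(182) − 1 ≈ 4.2040.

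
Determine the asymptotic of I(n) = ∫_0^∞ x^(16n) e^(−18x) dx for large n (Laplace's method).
I(n) ~ (sqrt(2π·16n) / 18) · (16n/(18e))^(16n)

Write the integrand as exp(16n ln x − 18x) and set f(x) = 16n ln x − 18x. Then f'(x) = 16n/x − 18 = 0 at x* = 16n/18, and f''(x*) = −16n/x*^2 = −18^2/(16n). Laplace's method (interior maximum) gives
  I(n) ~ e^(f(x*)) · sqrt(2π / |f''(x*)|)
        = exp(16n ln(16n/18) − 16n) · sqrt(2π · 16n / 18^2)
        = (16n/18)^(16n) e^(−16n) · sqrt(2π·16n) / 18
        = (sqrt(2π·16n) / 18) · (16n/(18e))^(16n).
This matches Γ(16n+1)/18^(16n+1) with Stirling applied to Γ.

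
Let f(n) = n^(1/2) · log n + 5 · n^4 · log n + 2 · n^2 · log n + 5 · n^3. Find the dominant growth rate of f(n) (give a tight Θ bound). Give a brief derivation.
f(n) ∈ Θ(n^4 · log n)

Compare the terms by growth order. For large n, n^a · (log n)^b dominates n^a' · (log n)^b' iff a > a', or (a = a' and b > b'). Ranking the 4 terms shows the dominant one is 5 · n^4 · log n. Hence f(n) ∈ Θ(n^4 · log n).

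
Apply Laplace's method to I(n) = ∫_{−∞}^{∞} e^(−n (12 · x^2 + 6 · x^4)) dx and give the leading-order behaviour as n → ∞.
I(n) ~ sqrt(π/(12n))

φ(x) = 12 · x^2 + 6 · x^4 has its unique global minimum at x* = 0 (since φ'(x) = 24x + 24x^3 = 0 only at x = 0 for real x with both coefficients positive, and φ → ∞ as |x| → ∞). At x* = 0, φ(0) = 0 and φ''(0) = 24. Laplace's method then gives
  I(n) ~ sqrt(2π / (n · φ''(0))) · e^(−n φ(0)) = sqrt(2π / (24n)) = sqrt(π/(12n)).
The 6 · x^4 term contributes only at subleading order (an O(1/n) relative correction).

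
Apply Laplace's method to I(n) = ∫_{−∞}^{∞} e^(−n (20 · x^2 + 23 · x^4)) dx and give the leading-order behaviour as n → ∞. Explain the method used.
I(n) ~ sqrt(π/(20n))

φ(x) = 20 · x^2 + 23 · x^4 has its unique global minimum at x* = 0 (since φ'(x) = 40x + 92x^3 = 0 only at x = 0 for real x with both coefficients positive, and φ → ∞ as |x| → ∞). At x* = 0, φ(0) = 0 and φ''(0) = 40. Laplace's method then gives
  I(n) ~ sqrt(2π / (n · φ''(0))) · e^(−n φ(0)) = sqrt(2π / (40n)) = sqrt(π/(20n)).
The 23 · x^4 term contributes only at subleading order (an O(1/n) relative correction).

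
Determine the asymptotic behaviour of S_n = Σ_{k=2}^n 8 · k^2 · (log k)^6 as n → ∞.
S_n ~ 8 · n^3 · (log n)^6 / 3

By integral comparison, S_n = ∫_1^n 8 · x^2 · (log x)^6 dx + O(n^2 · (log n)^6). For the integral, the leading term of ∫_1^n x^2 (log x)^6 dx is n^3/3 · (log n)^6 (by repeated integration by parts; each step lowers the log-exponent and produces a relatively O(1/log n) correction). Hence S_n ~ 8 · n^3 · (log n)^6 / 3.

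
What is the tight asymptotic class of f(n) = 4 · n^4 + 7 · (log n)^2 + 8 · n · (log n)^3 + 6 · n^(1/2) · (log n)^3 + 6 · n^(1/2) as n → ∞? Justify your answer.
f(n) ∈ Θ(n^4)

Compare the terms by growth order. For large n, n^a · (log n)^b dominates n^a' · (log n)^b' iff a > a', or (a = a' and b > b'). Ranking the 5 terms shows the dominant one is 4 · n^4. Hence f(n) ∈ Θ(n^4).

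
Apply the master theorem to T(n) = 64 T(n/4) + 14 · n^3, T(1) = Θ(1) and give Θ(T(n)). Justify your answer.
T(n) = Θ(n^3 log n)

log_4 64 = 3, and f(n) = 14 · n^3 = Θ(n^(log_4 64)). This is Case 2 of the master theorem: T(n) = Θ(f(n) · log n) = Θ(n^3 log n).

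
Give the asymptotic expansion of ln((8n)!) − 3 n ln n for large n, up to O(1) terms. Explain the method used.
ln((8n)!) − 3 n ln n = 5 n ln n + 8(ln 8 − 1) n + (1/2) ln(2π·8n) + O(1/n)

Stirling: ln((8n)!) = 8n ln(8n) − 8n + (1/2) ln(2π·8n) + O(1/n).
Expand 8n ln(8n) = 8n (ln n + ln 8) = 8n ln n + 8n ln 8.
Subtract 3n ln n: leading term is (8 − 3) n ln n = 5 n ln n. The next term is 8n ln 8 − 8n = 8(ln 8 − 1) n. Then the (1/2) ln(2π·8n) correction.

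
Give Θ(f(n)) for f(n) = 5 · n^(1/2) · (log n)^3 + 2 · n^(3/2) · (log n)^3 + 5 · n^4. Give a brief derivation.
f(n) ∈ Θ(n^4)

Compare the terms by growth order. For large n, n^a · (log n)^b dominates n^a' · (log n)^b' iff a > a', or (a = a' and b > b'). Ranking the 3 terms shows the dominant one is 5 · n^4. Hence f(n) ∈ Θ(n^4).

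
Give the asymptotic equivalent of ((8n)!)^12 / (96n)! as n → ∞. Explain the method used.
((8n)!)^12/(96n)! ~ ((2π·8n)^(11/2) / sqrt(12)) · 12^(−12·8n)  →  0

Write N = 8n. Stirling: N! ~ sqrt(2π N)(N/e)^N and (12N)! ~ sqrt(2π·12N)·(12N/e)^(12N).
  (N!)^12/(12N)! ~ (2π N)^(12/2) (N/e)^(12N) / [sqrt(2π·12N) (12N/e)^(12N)]
     = (2π N)^(12/2) / sqrt(2π·12N) · (N/(12N))^(12N)
     = (2π N)^((12−1)/2) / sqrt(12) · 12^(−12N).
Since 12^12 > 1, the factor 12^(−12N) decays exponentially, so the ratio → 0. Substituting N = 8n gives the stated form.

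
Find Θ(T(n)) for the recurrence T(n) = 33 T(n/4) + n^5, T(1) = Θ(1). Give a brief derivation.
T(n) = Θ(n^5)

log_4 33 ≈ 2.522. f(n) = n^5 dominates n^(log_4 33) since 5 > 2.522, and the regularity condition a·f(n/b) = 33·(n/4)^5 = (33/1024)·n^5 ≤ c·f(n) holds with c = 33/1024 ≈ 0.0322 < 1. So this is Case 3: T(n) = Θ(f(n)) = Θ(n^5).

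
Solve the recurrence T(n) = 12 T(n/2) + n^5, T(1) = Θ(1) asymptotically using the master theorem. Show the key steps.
T(n) = Θ(n^5)

log_2 12 ≈ 3.585. f(n) = n^5 dominates n^(log_2 12) since 5 > 3.585, and the regularity condition a·f(n/b) = 12·(n/2)^5 = (12/32)·n^5 ≤ c·f(n) holds with c = 12/32 ≈ 0.375 < 1. So this is Case 3: T(n) = Θ(f(n)) = Θ(n^5).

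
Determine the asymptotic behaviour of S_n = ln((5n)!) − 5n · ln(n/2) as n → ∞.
S_n ~ 5n · (ln 10 − 1) + O(ln n)

Stirling: ln((5n)!) = 5n ln(5n) − 5n + O(ln n).
  S_n = 5n ln(5n) − 5n − 5n ln(n/2) + O(ln n)
      = 5n ln(5n) − 5n ln n + 5n ln 2 − 5n + O(ln n)
      = 5n ln 5 + 5n ln 2 − 5n + O(ln n)
      = 5n (ln 10 − 1) + O(ln n).
Numerically ln(10) − 1 ≈ 1.3026.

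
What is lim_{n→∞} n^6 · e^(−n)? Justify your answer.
lim = 0

Exponentials with base > 1 dominate every fixed polynomial: for any fixed c, n^c / e^n → 0 as n → ∞ (e.g. by the ratio test, or since e^n grows faster than any power of n). Hence n^6 · e^(−n) = n^6 / e^n → 0.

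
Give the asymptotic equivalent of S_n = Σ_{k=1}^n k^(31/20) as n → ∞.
S_n ~ (20/51) · n^(51/20)

Integral comparison: Σ_{k=1}^n k^(31/20) = ∫_0^n x^(31/20) dx + O(n^(31/20)). The integral is n^(1 + 31/20) / (1 + 31/20) = n^((31+20)/20) / ((31+20)/20) = (20/51) · n^(51/20).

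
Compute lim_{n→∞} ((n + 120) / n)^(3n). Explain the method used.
lim = e^360

Rewrite as (1 + 120/n)^(3n). By the standard limit (1 + x/n)^n → e^x, we have (1 + 120/n)^n → e^120, and raising to the 3rd power gives e^360.
More precisely, ln[(1 + 120/n)^(3n)] = 3n · ln(1 + 120/n) = 3n · (120/n + O(1/n^2)) = 360 + O(1/n) → 360.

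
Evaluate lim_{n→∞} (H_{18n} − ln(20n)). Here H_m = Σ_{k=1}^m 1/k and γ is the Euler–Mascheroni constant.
lim = ln(9/10) + γ

By Euler-Maclaurin, H_m = ln m + γ + O(1/m). So
  H_{18n} − ln(20n) = ln(18n) + γ − ln(20n) + O(1/n)
                       = ln(18/20) + γ + O(1/n).
Hence the limit is ln(18/20) + γ (= ln(9/10)).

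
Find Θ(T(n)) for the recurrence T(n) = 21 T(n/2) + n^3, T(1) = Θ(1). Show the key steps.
T(n) = Θ(n^(log_2 21))

Master theorem: compare f(n) = n^3 to n^(log_2 21) where log_2 21 ≈ 4.392. Since 3 < log_2 21, we have f(n) = O(n^(log_2 21 − ε)) for some ε > 0 — Case 1. Hence T(n) = Θ(n^(log_2 21)).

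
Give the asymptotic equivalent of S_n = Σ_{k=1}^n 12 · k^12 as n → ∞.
S_n ~ 12 · n^13 / 13

By integral comparison (Euler-Maclaurin), Σ_{k=1}^n 12 · k^12 = 12 · ∫_0^n x^12 dx + O(n^12) = 12 · n^13/13 + O(n^12). (Equivalently, Faulhaber's formula gives the same leading term.)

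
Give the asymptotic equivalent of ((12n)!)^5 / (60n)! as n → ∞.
((12n)!)^5/(60n)! ~ ((2π·12n)^(4/2) / sqrt(5)) · 5^(−5·12n)  →  0

Write N = 12n. Stirling: N! ~ sqrt(2π N)(N/e)^N and (5N)! ~ sqrt(2π·5N)·(5N/e)^(5N).
  (N!)^5/(5N)! ~ (2π N)^(5/2) (N/e)^(5N) / [sqrt(2π·5N) (5N/e)^(5N)]
     = (2π N)^(5/2) / sqrt(2π·5N) · (N/(5N))^(5N)
     = (2π N)^((5−1)/2) / sqrt(5) · 5^(−5N).
Since 5^5 > 1, the factor 5^(−5N) decays exponentially, so the ratio → 0. Substituting N = 12n gives the stated form.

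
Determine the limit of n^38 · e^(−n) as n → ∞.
lim = 0

Exponentials with base > 1 dominate every fixed polynomial: for any fixed c, n^c / e^n → 0 as n → ∞ (e.g. by the ratio test, or since e^n grows faster than any power of n). Hence n^38 · e^(−n) = n^38 / e^n → 0.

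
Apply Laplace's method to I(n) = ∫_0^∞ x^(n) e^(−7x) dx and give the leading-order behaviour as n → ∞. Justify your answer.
I(n) ~ (sqrt(2π·n) / 7) · (n/(7e))^(n)

Write the integrand as exp(n ln x − 7x) and set f(x) = n ln x − 7x. Then f'(x) = n/x − 7 = 0 at x* = n/7, and f''(x*) = −n/x*^2 = −7^2/(n). Laplace's method (interior maximum) gives
  I(n) ~ e^(f(x*)) · sqrt(2π / |f''(x*)|)
        = exp(n ln(n/7) − n) · sqrt(2π · n / 7^2)
        = (n/7)^(n) e^(−n) · sqrt(2π·n) / 7
        = (sqrt(2π·n) / 7) · (n/(7e))^(n).
This matches Γ(n+1)/7^(n+1) with Stirling applied to Γ.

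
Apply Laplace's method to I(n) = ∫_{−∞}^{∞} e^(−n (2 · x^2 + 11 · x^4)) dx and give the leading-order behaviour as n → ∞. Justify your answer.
I(n) ~ sqrt(π/(2n))

φ(x) = 2 · x^2 + 11 · x^4 has its unique global minimum at x* = 0 (since φ'(x) = 4x + 44x^3 = 0 only at x = 0 for real x with both coefficients positive, and φ → ∞ as |x| → ∞). At x* = 0, φ(0) = 0 and φ''(0) = 4. Laplace's method then gives
  I(n) ~ sqrt(2π / (n · φ''(0))) · e^(−n φ(0)) = sqrt(2π / (4n)) = sqrt(π/(2n)).
The 11 · x^4 term contributes only at subleading order (an O(1/n) relative correction).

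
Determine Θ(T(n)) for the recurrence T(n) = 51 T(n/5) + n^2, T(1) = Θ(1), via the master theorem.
T(n) = Θ(n^(log_5 51))

Master theorem: compare f(n) = n^2 to n^(log_5 51) where log_5 51 ≈ 2.443. Since 2 < log_5 51, we have f(n) = O(n^(log_5 51 − ε)) for some ε > 0 — Case 1. Hence T(n) = Θ(n^(log_5 51)).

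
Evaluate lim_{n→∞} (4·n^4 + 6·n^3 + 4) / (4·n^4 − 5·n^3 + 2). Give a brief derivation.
lim = 4/4 = 1

For large n the leading n^4 terms dominate both numerator and denominator. Dividing top and bottom by n^4, every other term tends to 0, leaving 4/4 = 1.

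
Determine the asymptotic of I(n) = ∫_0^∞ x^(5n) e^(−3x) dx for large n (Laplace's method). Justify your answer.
I(n) ~ (sqrt(2π·5n) / 3) · (5n/(3e))^(5n)

Write the integrand as exp(5n ln x − 3x) and set f(x) = 5n ln x − 3x. Then f'(x) = 5n/x − 3 = 0 at x* = 5n/3, and f''(x*) = −5n/x*^2 = −3^2/(5n). Laplace's method (interior maximum) gives
  I(n) ~ e^(f(x*)) · sqrt(2π / |f''(x*)|)
        = exp(5n ln(5n/3) − 5n) · sqrt(2π · 5n / 3^2)
        = (5n/3)^(5n) e^(−5n) · sqrt(2π·5n) / 3
        = (sqrt(2π·5n) / 3) · (5n/(3e))^(5n).
This matches Γ(5n+1)/3^(5n+1) with Stirling applied to Γ.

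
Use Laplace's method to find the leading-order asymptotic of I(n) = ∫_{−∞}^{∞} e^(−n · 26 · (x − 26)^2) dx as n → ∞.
I(n) = sqrt(π/(26n))

Here φ(x) = 26 · (x − 26)^2 has its unique minimum at x* = 26 with φ(x*) = 0 and φ''(x*) = 52. Laplace's method gives
  I(n) ~ e^(−n φ(x*)) · sqrt(2π / (n · φ''(x*))) = sqrt(2π / (52n)) = sqrt(π/(26n)).
This is exact: substituting u = (x − 26)·sqrt(26n) gives I(n) = (1/sqrt(26n)) ∫_{−∞}^{∞} e^(−u^2) du = sqrt(π/(26n)).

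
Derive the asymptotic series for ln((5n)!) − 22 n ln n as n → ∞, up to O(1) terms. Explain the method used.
ln((5n)!) − 22 n ln n = −17 n ln n + 5(ln 5 − 1) n + (1/2) ln(2π·5n) + O(1/n)

Stirling: ln((5n)!) = 5n ln(5n) − 5n + (1/2) ln(2π·5n) + O(1/n).
Expand 5n ln(5n) = 5n (ln n + ln 5) = 5n ln n + 5n ln 5.
Subtract 22n ln n: leading term is (5 − 22) n ln n = −17 n ln n. The next term is 5n ln 5 − 5n = 5(ln 5 − 1) n. Then the (1/2) ln(2π·5n) correction.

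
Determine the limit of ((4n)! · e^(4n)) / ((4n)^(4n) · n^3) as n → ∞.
lim = 0

Stirling: (4n)! ~ sqrt(2π·4n) · (4n/e)^(4n). Hence
  (4n)! · e^(4n) / (4n)^(4n) ~ sqrt(2π·4n).
Dividing by n^3: sqrt(2π·4n) / n^3 = sqrt(2π·4) · n^((1−6)/2), so the expression behaves like sqrt(2π·4) · n^((1−6)/2) → 0.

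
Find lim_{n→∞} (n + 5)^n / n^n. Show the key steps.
lim = e^5

Rewrite as (1 + 5/n)^(n). By the standard limit (1 + x/n)^n → e^x, we have (1 + 5/n)^n → e^5, and raising to the 1st power gives e^5.
More precisely, ln[(1 + 5/n)^(n)] = n · ln(1 + 5/n) = n · (5/n + O(1/n^2)) = 5 + O(1/n) → 5.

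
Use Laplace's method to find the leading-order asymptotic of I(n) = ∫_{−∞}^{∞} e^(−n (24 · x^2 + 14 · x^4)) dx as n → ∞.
I(n) ~ sqrt(π/(24n))

φ(x) = 24 · x^2 + 14 · x^4 has its unique global minimum at x* = 0 (since φ'(x) = 48x + 56x^3 = 0 only at x = 0 for real x with both coefficients positive, and φ → ∞ as |x| → ∞). At x* = 0, φ(0) = 0 and φ''(0) = 48. Laplace's method then gives
  I(n) ~ sqrt(2π / (n · φ''(0))) · e^(−n φ(0)) = sqrt(2π / (48n)) = sqrt(π/(24n)).
The 14 · x^4 term contributes only at subleading order (an O(1/n) relative correction).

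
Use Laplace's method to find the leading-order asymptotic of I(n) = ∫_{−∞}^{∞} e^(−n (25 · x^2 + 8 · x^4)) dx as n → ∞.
I(n) ~ sqrt(π/(25n))

φ(x) = 25 · x^2 + 8 · x^4 has its unique global minimum at x* = 0 (since φ'(x) = 50x + 32x^3 = 0 only at x = 0 for real x with both coefficients positive, and φ → ∞ as |x| → ∞). At x* = 0, φ(0) = 0 and φ''(0) = 50. Laplace's method then gives
  I(n) ~ sqrt(2π / (n · φ''(0))) · e^(−n φ(0)) = sqrt(2π / (50n)) = sqrt(π/(25n)).
The 8 · x^4 term contributes only at subleading order (an O(1/n) relative correction).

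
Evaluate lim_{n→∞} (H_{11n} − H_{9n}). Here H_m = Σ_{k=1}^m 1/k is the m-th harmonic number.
lim = ln(11/9)

Euler-Maclaurin gives H_m = ln m + γ + 1/(2m) + O(1/m^2). The γ and O(1/m) terms cancel in the difference:
  H_{11n} − H_{9n} = ln(11n) − ln(9n) + O(1/n) = ln(11/9) + O(1/n).
Hence the limit is ln(11/9).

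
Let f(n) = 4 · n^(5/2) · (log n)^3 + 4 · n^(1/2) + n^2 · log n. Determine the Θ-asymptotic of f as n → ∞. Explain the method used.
f(n) ∈ Θ(n^(5/2) · (log n)^3)

Compare the terms by growth order. For large n, n^a · (log n)^b dominates n^a' · (log n)^b' iff a > a', or (a = a' and b > b'). Ranking the 3 terms shows the dominant one is 4 · n^(5/2) · (log n)^3. Hence f(n) ∈ Θ(n^(5/2) · (log n)^3).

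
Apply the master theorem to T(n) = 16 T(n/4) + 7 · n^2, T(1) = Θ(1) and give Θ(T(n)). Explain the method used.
T(n) = Θ(n^2 log n)

log_4 16 = 2, and f(n) = 7 · n^2 = Θ(n^(log_4 16)). This is Case 2 of the master theorem: T(n) = Θ(f(n) · log n) = Θ(n^2 log n).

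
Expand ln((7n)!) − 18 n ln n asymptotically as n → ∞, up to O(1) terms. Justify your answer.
ln((7n)!) − 18 n ln n = −11 n ln n + 7(ln 7 − 1) n + (1/2) ln(2π·7n) + O(1/n)

Stirling: ln((7n)!) = 7n ln(7n) − 7n + (1/2) ln(2π·7n) + O(1/n).
Expand 7n ln(7n) = 7n (ln n + ln 7) = 7n ln n + 7n ln 7.
Subtract 18n ln n: leading term is (7 − 18) n ln n = −11 n ln n. The next term is 7n ln 7 − 7n = 7(ln 7 − 1) n. Then the (1/2) ln(2π·7n) correction.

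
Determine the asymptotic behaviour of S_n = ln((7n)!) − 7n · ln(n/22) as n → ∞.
S_n ~ 7n · (ln 154 − 1) + O(ln n)

Stirling: ln((7n)!) = 7n ln(7n) − 7n + O(ln n).
  S_n = 7n ln(7n) − 7n − 7n ln(n/22) + O(ln n)
      = 7n ln(7n) − 7n ln n + 7n ln 22 − 7n + O(ln n)
      = 7n ln 7 + 7n ln 22 − 7n + O(ln n)
      = 7n (ln 154 − 1) + O(ln n).
Numerically ln(154) − 1 ≈ 4.0370.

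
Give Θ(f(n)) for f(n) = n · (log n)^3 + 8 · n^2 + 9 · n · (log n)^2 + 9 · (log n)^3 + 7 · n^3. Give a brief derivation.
f(n) ∈ Θ(n^3)

Compare the terms by growth order. For large n, n^a · (log n)^b dominates n^a' · (log n)^b' iff a > a', or (a = a' and b > b'). Ranking the 5 terms shows the dominant one is 7 · n^3. Hence f(n) ∈ Θ(n^3).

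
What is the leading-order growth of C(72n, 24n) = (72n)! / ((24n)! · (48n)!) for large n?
C(72n, 24n) ~ (27/4)^(24n) · sqrt(3/(4π·24n))

Write N = 24n. Apply Stirling to each factorial:
  (3N)! ~ sqrt(2π·3N) · (3N/e)^(3N),
  N! ~ sqrt(2π N) · (N/e)^N,
  (2N)! ~ sqrt(2π·2N) · (2N/e)^(2N).
The exponential factors combine to (3N)^(3N) / (N^N · (2N)^(2N)) = 3^(3N)/2^(2N) = (3^3/2^2)^N = (27/4)^N.
The square-root prefactors combine to sqrt(2π·3N) / (sqrt(2π N)·sqrt(2π·2N)) = sqrt(3 / (2π·2·N)) = sqrt(3/(4π·24n)).
Substituting N = 24n: C(72n, 24n) ~ (27/4)^(24n) · sqrt(3/(4π·24n)).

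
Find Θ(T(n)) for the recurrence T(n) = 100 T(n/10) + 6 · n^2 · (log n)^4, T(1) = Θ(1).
T(n) = Θ(n^2 · (log n)^5)

Here log_10 100 = 2 and f(n) = 6 · n^2 · (log n)^4 = Θ(n^(log_10 100) · (log n)^4). This is the extended Case 2 of the master theorem (f matches the critical exponent up to log factors), giving T(n) = Θ(n^(log_10 100) · (log n)^(4+1)) = Θ(n^2 · (log n)^5).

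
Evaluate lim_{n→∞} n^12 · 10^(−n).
lim = 0

Exponentials with base > 1 dominate every fixed polynomial: for any fixed c, n^c / 10^n → 0 as n → ∞ (e.g. by the ratio test, or by writing 10^n = e^(n ln 10) and noting e^(n ln 10) / n^c → ∞). Hence n^12 · 10^(−n) = n^12 / 10^n → 0.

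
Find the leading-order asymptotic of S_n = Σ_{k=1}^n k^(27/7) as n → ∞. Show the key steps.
S_n ~ (7/34) · n^(34/7)

Integral comparison: Σ_{k=1}^n k^(27/7) = ∫_0^n x^(27/7) dx + O(n^(27/7)). The integral is n^(1 + 27/7) / (1 + 27/7) = n^((27+7)/7) / ((27+7)/7) = (7/34) · n^(34/7).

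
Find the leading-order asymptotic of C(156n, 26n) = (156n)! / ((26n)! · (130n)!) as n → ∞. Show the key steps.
C(156n, 26n) ~ (46656/3125)^(26n) · sqrt(3/(5π·26n))

Write N = 26n. Apply Stirling to each factorial:
  (6N)! ~ sqrt(2π·6N) · (6N/e)^(6N),
  N! ~ sqrt(2π N) · (N/e)^N,
  (5N)! ~ sqrt(2π·5N) · (5N/e)^(5N).
The exponential factors combine to (6N)^(6N) / (N^N · (5N)^(5N)) = 6^(6N)/5^(5N) = (6^6/5^5)^N = (46656/3125)^N.
The square-root prefactors combine to sqrt(2π·6N) / (sqrt(2π N)·sqrt(2π·5N)) = sqrt(6 / (2π·5·N)) = sqrt(3/(5π·26n)).
Substituting N = 26n: C(156n, 26n) ~ (46656/3125)^(26n) · sqrt(3/(5π·26n)).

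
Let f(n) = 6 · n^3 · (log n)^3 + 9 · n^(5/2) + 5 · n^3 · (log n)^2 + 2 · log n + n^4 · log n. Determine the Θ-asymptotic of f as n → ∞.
f(n) ∈ Θ(n^4 · log n)

Compare the terms by growth order. For large n, n^a · (log n)^b dominates n^a' · (log n)^b' iff a > a', or (a = a' and b > b'). Ranking the 5 terms shows the dominant one is n^4 · log n. Hence f(n) ∈ Θ(n^4 · log n).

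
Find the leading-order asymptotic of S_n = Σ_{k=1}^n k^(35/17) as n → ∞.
S_n ~ (17/52) · n^(52/17)

Integral comparison: Σ_{k=1}^n k^(35/17) = ∫_0^n x^(35/17) dx + O(n^(35/17)). The integral is n^(1 + 35/17) / (1 + 35/17) = n^((35+17)/17) / ((35+17)/17) = (17/52) · n^(52/17).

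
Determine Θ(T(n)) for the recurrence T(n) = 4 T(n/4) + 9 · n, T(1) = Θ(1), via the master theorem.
T(n) = Θ(n log n)

log_4 4 = 1, and f(n) = 9 · n = Θ(n^(log_4 4)). This is Case 2 of the master theorem: T(n) = Θ(f(n) · log n) = Θ(n log n).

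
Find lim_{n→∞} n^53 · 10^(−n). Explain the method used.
lim = 0

Exponentials with base > 1 dominate every fixed polynomial: for any fixed c, n^c / 10^n → 0 as n → ∞ (e.g. by the ratio test, or by writing 10^n = e^(n ln 10) and noting e^(n ln 10) / n^c → ∞). Hence n^53 · 10^(−n) = n^53 / 10^n → 0.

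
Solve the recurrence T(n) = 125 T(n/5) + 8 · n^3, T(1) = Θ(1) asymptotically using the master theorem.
T(n) = Θ(n^3 log n)

log_5 125 = 3, and f(n) = 8 · n^3 = Θ(n^(log_5 125)). This is Case 2 of the master theorem: T(n) = Θ(f(n) · log n) = Θ(n^3 log n).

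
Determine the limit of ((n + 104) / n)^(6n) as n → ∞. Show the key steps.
lim = e^624

Rewrite as (1 + 104/n)^(6n). By the standard limit (1 + x/n)^n → e^x, we have (1 + 104/n)^n → e^104, and raising to the 6th power gives e^624.
More precisely, ln[(1 + 104/n)^(6n)] = 6n · ln(1 + 104/n) = 6n · (104/n + O(1/n^2)) = 624 + O(1/n) → 624.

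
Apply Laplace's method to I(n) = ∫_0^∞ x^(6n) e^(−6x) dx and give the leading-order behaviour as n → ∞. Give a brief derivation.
I(n) ~ (sqrt(2π·6n) / 6) · (6n/(6e))^(6n)

Write the integrand as exp(6n ln x − 6x) and set f(x) = 6n ln x − 6x. Then f'(x) = 6n/x − 6 = 0 at x* = 6n/6, and f''(x*) = −6n/x*^2 = −6^2/(6n). Laplace's method (interior maximum) gives
  I(n) ~ e^(f(x*)) · sqrt(2π / |f''(x*)|)
        = exp(6n ln(6n/6) − 6n) · sqrt(2π · 6n / 6^2)
        = (6n/6)^(6n) e^(−6n) · sqrt(2π·6n) / 6
        = (sqrt(2π·6n) / 6) · (6n/(6e))^(6n).
This matches Γ(6n+1)/6^(6n+1) with Stirling applied to Γ.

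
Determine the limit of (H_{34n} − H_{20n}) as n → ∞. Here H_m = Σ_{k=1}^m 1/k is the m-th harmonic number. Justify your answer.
lim = ln(34/20) = ln(17/10)

Euler-Maclaurin gives H_m = ln m + γ + 1/(2m) + O(1/m^2). The γ and O(1/m) terms cancel in the difference:
  H_{34n} − H_{20n} = ln(34n) − ln(20n) + O(1/n) = ln(34/20) + O(1/n).
Hence the limit is ln(34/20) = ln(17/10).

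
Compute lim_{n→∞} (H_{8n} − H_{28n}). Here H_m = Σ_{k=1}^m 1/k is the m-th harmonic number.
lim = ln(8/28) = ln(2/7)

Euler-Maclaurin gives H_m = ln m + γ + 1/(2m) + O(1/m^2). The γ and O(1/m) terms cancel in the difference:
  H_{8n} − H_{28n} = ln(8n) − ln(28n) + O(1/n) = ln(8/28) + O(1/n).
Hence the limit is ln(8/28) = ln(2/7).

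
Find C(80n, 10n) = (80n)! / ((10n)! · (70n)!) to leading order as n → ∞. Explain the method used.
C(80n, 10n) ~ (16777216/823543)^(10n) · sqrt(4/(7π·10n))

Write N = 10n. Apply Stirling to each factorial:
  (8N)! ~ sqrt(2π·8N) · (8N/e)^(8N),
  N! ~ sqrt(2π N) · (N/e)^N,
  (7N)! ~ sqrt(2π·7N) · (7N/e)^(7N).
The exponential factors combine to (8N)^(8N) / (N^N · (7N)^(7N)) = 8^(8N)/7^(7N) = (8^8/7^7)^N = (16777216/823543)^N.
The square-root prefactors combine to sqrt(2π·8N) / (sqrt(2π N)·sqrt(2π·7N)) = sqrt(8 / (2π·7·N)) = sqrt(4/(7π·10n)).
Substituting N = 10n: C(80n, 10n) ~ (16777216/823543)^(10n) · sqrt(4/(7π·10n)).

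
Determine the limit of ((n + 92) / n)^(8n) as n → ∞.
lim = e^736

Rewrite as (1 + 92/n)^(8n). By the standard limit (1 + x/n)^n → e^x, we have (1 + 92/n)^n → e^92, and raising to the 8th power gives e^736.
More precisely, ln[(1 + 92/n)^(8n)] = 8n · ln(1 + 92/n) = 8n · (92/n + O(1/n^2)) = 736 + O(1/n) → 736.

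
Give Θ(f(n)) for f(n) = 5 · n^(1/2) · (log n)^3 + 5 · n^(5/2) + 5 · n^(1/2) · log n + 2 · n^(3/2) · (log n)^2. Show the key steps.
f(n) ∈ Θ(n^(5/2))

Compare the terms by growth order. For large n, n^a · (log n)^b dominates n^a' · (log n)^b' iff a > a', or (a = a' and b > b'). Ranking the 4 terms shows the dominant one is 5 · n^(5/2). Hence f(n) ∈ Θ(n^(5/2)).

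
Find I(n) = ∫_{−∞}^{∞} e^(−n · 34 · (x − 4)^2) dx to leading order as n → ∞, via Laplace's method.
I(n) = sqrt(π/(34n))

Here φ(x) = 34 · (x − 4)^2 has its unique minimum at x* = 4 with φ(x*) = 0 and φ''(x*) = 68. Laplace's method gives
  I(n) ~ e^(−n φ(x*)) · sqrt(2π / (n · φ''(x*))) = sqrt(2π / (68n)) = sqrt(π/(34n)).
This is exact: substituting u = (x − 4)·sqrt(34n) gives I(n) = (1/sqrt(34n)) ∫_{−∞}^{∞} e^(−u^2) du = sqrt(π/(34n)).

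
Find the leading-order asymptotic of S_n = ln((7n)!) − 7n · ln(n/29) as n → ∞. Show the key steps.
S_n ~ 7n · (ln 203 − 1) + O(ln n)

Stirling: ln((7n)!) = 7n ln(7n) − 7n + O(ln n).
  S_n = 7n ln(7n) − 7n − 7n ln(n/29) + O(ln n)
      = 7n ln(7n) − 7n ln n + 7n ln 29 − 7n + O(ln n)
      = 7n ln 7 + 7n ln 29 − 7n + O(ln n)
      = 7n (ln 203 − 1) + O(ln n).
Numerically ln(203) − 1 ≈ 4.3132.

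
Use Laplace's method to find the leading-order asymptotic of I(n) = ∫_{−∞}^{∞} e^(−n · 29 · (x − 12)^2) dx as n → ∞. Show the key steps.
I(n) = sqrt(π/(29n))

Here φ(x) = 29 · (x − 12)^2 has its unique minimum at x* = 12 with φ(x*) = 0 and φ''(x*) = 58. Laplace's method gives
  I(n) ~ e^(−n φ(x*)) · sqrt(2π / (n · φ''(x*))) = sqrt(2π / (58n)) = sqrt(π/(29n)).
This is exact: substituting u = (x − 12)·sqrt(29n) gives I(n) = (1/sqrt(29n)) ∫_{−∞}^{∞} e^(−u^2) du = sqrt(π/(29n)).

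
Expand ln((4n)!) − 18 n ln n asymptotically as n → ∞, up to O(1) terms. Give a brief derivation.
ln((4n)!) − 18 n ln n = −14 n ln n + 4(ln 4 − 1) n + (1/2) ln(2π·4n) + O(1/n)

Stirling: ln((4n)!) = 4n ln(4n) − 4n + (1/2) ln(2π·4n) + O(1/n).
Expand 4n ln(4n) = 4n (ln n + ln 4) = 4n ln n + 4n ln 4.
Subtract 18n ln n: leading term is (4 − 18) n ln n = −14 n ln n. The next term is 4n ln 4 − 4n = 4(ln 4 − 1) n. Then the (1/2) ln(2π·4n) correction.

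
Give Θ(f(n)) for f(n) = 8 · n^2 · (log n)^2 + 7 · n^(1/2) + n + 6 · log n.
f(n) ∈ Θ(n^2 · (log n)^2)

Compare the terms by growth order. For large n, n^a · (log n)^b dominates n^a' · (log n)^b' iff a > a', or (a = a' and b > b'). Ranking the 4 terms shows the dominant one is 8 · n^2 · (log n)^2. Hence f(n) ∈ Θ(n^2 · (log n)^2).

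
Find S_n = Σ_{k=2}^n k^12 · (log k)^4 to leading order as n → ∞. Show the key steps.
S_n ~ n^13 · (log n)^4 / 13

By integral comparison, S_n = ∫_1^n x^12 · (log x)^4 dx + O(n^12 · (log n)^4). For the integral, the leading term of ∫_1^n x^12 (log x)^4 dx is n^13/13 · (log n)^4 (by repeated integration by parts; each step lowers the log-exponent and produces a relatively O(1/log n) correction). Hence S_n ~ n^13 · (log n)^4 / 13.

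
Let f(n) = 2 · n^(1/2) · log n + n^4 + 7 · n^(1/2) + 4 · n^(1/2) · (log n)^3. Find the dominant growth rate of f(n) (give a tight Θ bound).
f(n) ∈ Θ(n^4)

Compare the terms by growth order. For large n, n^a · (log n)^b dominates n^a' · (log n)^b' iff a > a', or (a = a' and b > b'). Ranking the 4 terms shows the dominant one is n^4. Hence f(n) ∈ Θ(n^4).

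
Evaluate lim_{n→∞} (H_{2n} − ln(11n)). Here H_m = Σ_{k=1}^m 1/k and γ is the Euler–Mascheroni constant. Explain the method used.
lim = ln(2/11) + γ

By Euler-Maclaurin, H_m = ln m + γ + O(1/m). So
  H_{2n} − ln(11n) = ln(2n) + γ − ln(11n) + O(1/n)
                       = ln(2/11) + γ + O(1/n).
Hence the limit is ln(2/11) + γ.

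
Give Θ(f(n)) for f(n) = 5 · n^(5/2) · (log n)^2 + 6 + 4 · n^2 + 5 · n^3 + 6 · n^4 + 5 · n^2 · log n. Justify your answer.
f(n) ∈ Θ(n^4)

Compare the terms by growth order. For large n, n^a · (log n)^b dominates n^a' · (log n)^b' iff a > a', or (a = a' and b > b'). Ranking the 6 terms shows the dominant one is 6 · n^4. Hence f(n) ∈ Θ(n^4).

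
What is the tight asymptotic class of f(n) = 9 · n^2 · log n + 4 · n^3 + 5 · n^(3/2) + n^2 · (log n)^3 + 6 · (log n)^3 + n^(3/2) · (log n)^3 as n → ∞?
f(n) ∈ Θ(n^3)

Compare the terms by growth order. For large n, n^a · (log n)^b dominates n^a' · (log n)^b' iff a > a', or (a = a' and b > b'). Ranking the 6 terms shows the dominant one is 4 · n^3. Hence f(n) ∈ Θ(n^3).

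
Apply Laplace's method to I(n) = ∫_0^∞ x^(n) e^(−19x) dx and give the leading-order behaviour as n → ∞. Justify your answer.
I(n) ~ (sqrt(2π·n) / 19) · (n/(19e))^(n)

Write the integrand as exp(n ln x − 19x) and set f(x) = n ln x − 19x. Then f'(x) = n/x − 19 = 0 at x* = n/19, and f''(x*) = −n/x*^2 = −19^2/(n). Laplace's method (interior maximum) gives
  I(n) ~ e^(f(x*)) · sqrt(2π / |f''(x*)|)
        = exp(n ln(n/19) − n) · sqrt(2π · n / 19^2)
        = (n/19)^(n) e^(−n) · sqrt(2π·n) / 19
        = (sqrt(2π·n) / 19) · (n/(19e))^(n).
This matches Γ(n+1)/19^(n+1) with Stirling applied to Γ.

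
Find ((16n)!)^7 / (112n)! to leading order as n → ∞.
((16n)!)^7/(112n)! ~ ((2π·16n)^(6/2) / sqrt(7)) · 7^(−7·16n)  →  0

Write N = 16n. Stirling: N! ~ sqrt(2π N)(N/e)^N and (7N)! ~ sqrt(2π·7N)·(7N/e)^(7N).
  (N!)^7/(7N)! ~ (2π N)^(7/2) (N/e)^(7N) / [sqrt(2π·7N) (7N/e)^(7N)]
     = (2π N)^(7/2) / sqrt(2π·7N) · (N/(7N))^(7N)
     = (2π N)^((7−1)/2) / sqrt(7) · 7^(−7N).
Since 7^7 > 1, the factor 7^(−7N) decays exponentially, so the ratio → 0. Substituting N = 16n gives the stated form.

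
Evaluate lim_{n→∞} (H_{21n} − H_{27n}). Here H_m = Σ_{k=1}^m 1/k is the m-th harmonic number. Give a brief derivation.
lim = ln(21/27) = ln(7/9)

Euler-Maclaurin gives H_m = ln m + γ + 1/(2m) + O(1/m^2). The γ and O(1/m) terms cancel in the difference:
  H_{21n} − H_{27n} = ln(21n) − ln(27n) + O(1/n) = ln(21/27) + O(1/n).
Hence the limit is ln(21/27) = ln(7/9).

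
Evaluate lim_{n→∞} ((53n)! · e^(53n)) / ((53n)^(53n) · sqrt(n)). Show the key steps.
lim = sqrt(2π·53)

Stirling: (53n)! ~ sqrt(2π·53n) · (53n/e)^(53n). Hence
  (53n)! · e^(53n) / (53n)^(53n) ~ sqrt(2π·53n).
Dividing by sqrt(n): sqrt(2π·53n) / sqrt(n) = sqrt(2π·53) · n^((1−1)/2), so the limit is sqrt(2π·53).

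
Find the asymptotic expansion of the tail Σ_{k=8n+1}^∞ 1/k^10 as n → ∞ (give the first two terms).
Σ_{k>8n} 1/k^10 = 1/(9 · (8n)^9) − 1/(2 · (8n)^10) + O(1/(8n)^11)

Compare to the integral: ∫_{8n}^∞ x^(−10) dx = [−x^(−9)/9]_{8n}^∞ = 1/((10−1)·(8n)^9). The Euler-Maclaurin correction adds −f(8n)/2 = −1/(2·(8n)^10). Euler-Maclaurin then gives
  Σ_{k>8n} 1/k^10 = ∫_{8n}^∞ dx/x^10 − 1/(2·(8n)^10) + O(1/(8n)^11).
(Equivalently this is ζ(10) − Σ_{k≤8n} 1/k^10.)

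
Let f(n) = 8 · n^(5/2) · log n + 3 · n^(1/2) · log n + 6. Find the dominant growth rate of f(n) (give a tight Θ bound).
f(n) ∈ Θ(n^(5/2) · log n)

Compare the terms by growth order. For large n, n^a · (log n)^b dominates n^a' · (log n)^b' iff a > a', or (a = a' and b > b'). Ranking the 3 terms shows the dominant one is 8 · n^(5/2) · log n. Hence f(n) ∈ Θ(n^(5/2) · log n).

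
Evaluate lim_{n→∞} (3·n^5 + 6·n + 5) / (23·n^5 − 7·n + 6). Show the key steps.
lim = 3/23

For large n the leading n^5 terms dominate both numerator and denominator. Dividing top and bottom by n^5, every other term tends to 0, leaving 3/23.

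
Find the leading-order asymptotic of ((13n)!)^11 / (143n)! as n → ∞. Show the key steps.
((13n)!)^11/(143n)! ~ ((2π·13n)^(10/2) / sqrt(11)) · 11^(−11·13n)  →  0

Write N = 13n. Stirling: N! ~ sqrt(2π N)(N/e)^N and (11N)! ~ sqrt(2π·11N)·(11N/e)^(11N).
  (N!)^11/(11N)! ~ (2π N)^(11/2) (N/e)^(11N) / [sqrt(2π·11N) (11N/e)^(11N)]
     = (2π N)^(11/2) / sqrt(2π·11N) · (N/(11N))^(11N)
     = (2π N)^((11−1)/2) / sqrt(11) · 11^(−11N).
Since 11^11 > 1, the factor 11^(−11N) decays exponentially, so the ratio → 0. Substituting N = 13n gives the stated form.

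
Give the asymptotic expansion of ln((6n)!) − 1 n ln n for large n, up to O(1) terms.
ln((6n)!) − 1 n ln n = 5 n ln n + 6(ln 6 − 1) n + (1/2) ln(2π·6n) + O(1/n)

Stirling: ln((6n)!) = 6n ln(6n) − 6n + (1/2) ln(2π·6n) + O(1/n).
Expand 6n ln(6n) = 6n (ln n + ln 6) = 6n ln n + 6n ln 6.
Subtract 1n ln n: leading term is (6 − 1) n ln n = 5 n ln n. The next term is 6n ln 6 − 6n = 6(ln 6 − 1) n. Then the (1/2) ln(2π·6n) correction.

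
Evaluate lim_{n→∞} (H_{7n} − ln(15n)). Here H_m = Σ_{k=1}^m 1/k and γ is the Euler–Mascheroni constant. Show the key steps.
lim = ln(7/15) + γ

By Euler-Maclaurin, H_m = ln m + γ + O(1/m). So
  H_{7n} − ln(15n) = ln(7n) + γ − ln(15n) + O(1/n)
                       = ln(7/15) + γ + O(1/n).
Hence the limit is ln(7/15) + γ.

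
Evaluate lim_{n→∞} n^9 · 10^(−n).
lim = 0

Exponentials with base > 1 dominate every fixed polynomial: for any fixed c, n^c / 10^n → 0 as n → ∞ (e.g. by the ratio test, or by writing 10^n = e^(n ln 10) and noting e^(n ln 10) / n^c → ∞). Hence n^9 · 10^(−n) = n^9 / 10^n → 0.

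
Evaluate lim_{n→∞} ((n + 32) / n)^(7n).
lim = e^224

Rewrite as (1 + 32/n)^(7n). By the standard limit (1 + x/n)^n → e^x, we have (1 + 32/n)^n → e^32, and raising to the 7th power gives e^224.
More precisely, ln[(1 + 32/n)^(7n)] = 7n · ln(1 + 32/n) = 7n · (32/n + O(1/n^2)) = 224 + O(1/n) → 224.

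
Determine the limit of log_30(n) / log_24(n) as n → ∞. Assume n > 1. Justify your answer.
lim = ln(24) / ln(30) = log_30(24)

Change of base: log_30(n) = ln n / ln 30 and log_24(n) = ln n / ln 24. The ratio is (ln n / ln 30) · (ln 24 / ln n) = ln 24 / ln 30, a constant independent of n. So the limit is ln 24 / ln 30 = log_30(24).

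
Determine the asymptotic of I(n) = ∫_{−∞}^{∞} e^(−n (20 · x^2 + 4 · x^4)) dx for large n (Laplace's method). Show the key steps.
I(n) ~ sqrt(π/(20n))

φ(x) = 20 · x^2 + 4 · x^4 has its unique global minimum at x* = 0 (since φ'(x) = 40x + 16x^3 = 0 only at x = 0 for real x with both coefficients positive, and φ → ∞ as |x| → ∞). At x* = 0, φ(0) = 0 and φ''(0) = 40. Laplace's method then gives
  I(n) ~ sqrt(2π / (n · φ''(0))) · e^(−n φ(0)) = sqrt(2π / (40n)) = sqrt(π/(20n)).
The 4 · x^4 term contributes only at subleading order (an O(1/n) relative correction).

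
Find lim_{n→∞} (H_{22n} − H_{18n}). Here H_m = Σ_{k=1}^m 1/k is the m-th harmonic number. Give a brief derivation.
lim = ln(22/18) = ln(11/9)

Euler-Maclaurin gives H_m = ln m + γ + 1/(2m) + O(1/m^2). The γ and O(1/m) terms cancel in the difference:
  H_{22n} − H_{18n} = ln(22n) − ln(18n) + O(1/n) = ln(22/18) + O(1/n).
Hence the limit is ln(22/18) = ln(11/9).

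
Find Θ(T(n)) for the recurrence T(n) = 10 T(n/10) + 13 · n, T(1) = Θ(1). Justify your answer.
T(n) = Θ(n log n)

log_10 10 = 1, and f(n) = 13 · n = Θ(n^(log_10 10)). This is Case 2 of the master theorem: T(n) = Θ(f(n) · log n) = Θ(n log n).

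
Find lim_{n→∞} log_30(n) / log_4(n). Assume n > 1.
lim = ln(4) / ln(30) = log_30(4)

Change of base: log_30(n) = ln n / ln 30 and log_4(n) = ln n / ln 4. The ratio is (ln n / ln 30) · (ln 4 / ln n) = ln 4 / ln 30, a constant independent of n. So the limit is ln 4 / ln 30 = log_30(4).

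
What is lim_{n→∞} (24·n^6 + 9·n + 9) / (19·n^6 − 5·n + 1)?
lim = 24/19

For large n the leading n^6 terms dominate both numerator and denominator. Dividing top and bottom by n^6, every other term tends to 0, leaving 24/19.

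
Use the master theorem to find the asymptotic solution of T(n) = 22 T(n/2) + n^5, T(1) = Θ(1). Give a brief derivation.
T(n) = Θ(n^5)

log_2 22 ≈ 4.459. f(n) = n^5 dominates n^(log_2 22) since 5 > 4.459, and the regularity condition a·f(n/b) = 22·(n/2)^5 = (22/32)·n^5 ≤ c·f(n) holds with c = 22/32 ≈ 0.688 < 1. So this is Case 3: T(n) = Θ(f(n)) = Θ(n^5).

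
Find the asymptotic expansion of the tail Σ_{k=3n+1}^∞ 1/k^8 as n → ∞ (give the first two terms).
Σ_{k>3n} 1/k^8 = 1/(7 · (3n)^7) − 1/(2 · (3n)^8) + O(1/(3n)^9)

Compare to the integral: ∫_{3n}^∞ x^(−8) dx = [−x^(−7)/7]_{3n}^∞ = 1/((8−1)·(3n)^7). The Euler-Maclaurin correction adds −f(3n)/2 = −1/(2·(3n)^8). Euler-Maclaurin then gives
  Σ_{k>3n} 1/k^8 = ∫_{3n}^∞ dx/x^8 − 1/(2·(3n)^8) + O(1/(3n)^9).
(Equivalently this is ζ(8) − Σ_{k≤3n} 1/k^8.)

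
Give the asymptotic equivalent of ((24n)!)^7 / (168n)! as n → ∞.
((24n)!)^7/(168n)! ~ ((2π·24n)^(6/2) / sqrt(7)) · 7^(−7·24n)  →  0

Write N = 24n. Stirling: N! ~ sqrt(2π N)(N/e)^N and (7N)! ~ sqrt(2π·7N)·(7N/e)^(7N).
  (N!)^7/(7N)! ~ (2π N)^(7/2) (N/e)^(7N) / [sqrt(2π·7N) (7N/e)^(7N)]
     = (2π N)^(7/2) / sqrt(2π·7N) · (N/(7N))^(7N)
     = (2π N)^((7−1)/2) / sqrt(7) · 7^(−7N).
Since 7^7 > 1, the factor 7^(−7N) decays exponentially, so the ratio → 0. Substituting N = 24n gives the stated form.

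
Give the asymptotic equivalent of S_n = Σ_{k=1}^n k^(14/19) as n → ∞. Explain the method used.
S_n ~ (19/33) · n^(33/19)

Integral comparison: Σ_{k=1}^n k^(14/19) = ∫_0^n x^(14/19) dx + O(n^(14/19)). The integral is n^(1 + 14/19) / (1 + 14/19) = n^((14+19)/19) / ((14+19)/19) = (19/33) · n^(33/19).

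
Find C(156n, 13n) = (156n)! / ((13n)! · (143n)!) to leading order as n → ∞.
C(156n, 13n) ~ (8916100448256/285311670611)^(13n) · sqrt(6/(11π·13n))

Write N = 13n. Apply Stirling to each factorial:
  (12N)! ~ sqrt(2π·12N) · (12N/e)^(12N),
  N! ~ sqrt(2π N) · (N/e)^N,
  (11N)! ~ sqrt(2π·11N) · (11N/e)^(11N).
The exponential factors combine to (12N)^(12N) / (N^N · (11N)^(11N)) = 12^(12N)/11^(11N) = (12^12/11^11)^N = (8916100448256/285311670611)^N.
The square-root prefactors combine to sqrt(2π·12N) / (sqrt(2π N)·sqrt(2π·11N)) = sqrt(12 / (2π·11·N)) = sqrt(6/(11π·13n)).
Substituting N = 13n: C(156n, 13n) ~ (8916100448256/285311670611)^(13n) · sqrt(6/(11π·13n)).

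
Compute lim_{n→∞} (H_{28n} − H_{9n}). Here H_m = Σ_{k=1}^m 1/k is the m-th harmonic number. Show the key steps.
lim = ln(28/9)

Euler-Maclaurin gives H_m = ln m + γ + 1/(2m) + O(1/m^2). The γ and O(1/m) terms cancel in the difference:
  H_{28n} − H_{9n} = ln(28n) − ln(9n) + O(1/n) = ln(28/9) + O(1/n).
Hence the limit is ln(28/9).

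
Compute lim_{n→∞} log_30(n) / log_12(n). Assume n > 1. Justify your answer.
lim = ln(12) / ln(30) = log_30(12)

Change of base: log_30(n) = ln n / ln 30 and log_12(n) = ln n / ln 12. The ratio is (ln n / ln 30) · (ln 12 / ln n) = ln 12 / ln 30, a constant independent of n. So the limit is ln 12 / ln 30 = log_30(12).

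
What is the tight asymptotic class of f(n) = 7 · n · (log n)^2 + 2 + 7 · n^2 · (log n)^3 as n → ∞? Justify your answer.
f(n) ∈ Θ(n^2 · (log n)^3)

Compare the terms by growth order. For large n, n^a · (log n)^b dominates n^a' · (log n)^b' iff a > a', or (a = a' and b > b'). Ranking the 3 terms shows the dominant one is 7 · n^2 · (log n)^3. Hence f(n) ∈ Θ(n^2 · (log n)^3).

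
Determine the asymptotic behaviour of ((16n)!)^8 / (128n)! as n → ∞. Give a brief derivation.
((16n)!)^8/(128n)! ~ ((2π·16n)^(7/2) / sqrt(8)) · 8^(−8·16n)  →  0

Write N = 16n. Stirling: N! ~ sqrt(2π N)(N/e)^N and (8N)! ~ sqrt(2π·8N)·(8N/e)^(8N).
  (N!)^8/(8N)! ~ (2π N)^(8/2) (N/e)^(8N) / [sqrt(2π·8N) (8N/e)^(8N)]
     = (2π N)^(8/2) / sqrt(2π·8N) · (N/(8N))^(8N)
     = (2π N)^((8−1)/2) / sqrt(8) · 8^(−8N).
Since 8^8 > 1, the factor 8^(−8N) decays exponentially, so the ratio → 0. Substituting N = 16n gives the stated form.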